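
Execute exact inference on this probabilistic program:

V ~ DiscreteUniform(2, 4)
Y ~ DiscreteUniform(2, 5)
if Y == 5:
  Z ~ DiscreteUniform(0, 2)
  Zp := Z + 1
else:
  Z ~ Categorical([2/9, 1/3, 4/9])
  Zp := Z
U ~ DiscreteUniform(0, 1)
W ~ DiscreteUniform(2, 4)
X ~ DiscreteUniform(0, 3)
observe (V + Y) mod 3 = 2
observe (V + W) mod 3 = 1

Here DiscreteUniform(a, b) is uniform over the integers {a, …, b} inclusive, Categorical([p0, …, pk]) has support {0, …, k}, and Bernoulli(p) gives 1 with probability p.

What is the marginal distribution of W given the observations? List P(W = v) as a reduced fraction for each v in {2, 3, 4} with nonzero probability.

P(W=2) = 1/4, P(W=3) = 1/4, P(W=4) = 1/2

Enumerate traces; 96 have nonzero weight after conditioning:
  (V=2, Y=3, Z=0, U=0, W=2, X=0) weight 1/1296
  (V=2, Y=3, Z=0, U=0, W=2, X=1) weight 1/1296
  (V=2, Y=3, Z=0, U=0, W=2, X=2) weight 1/1296
  (V=2, Y=3, Z=0, U=0, W=2, X=3) weight 1/1296
  (V=2, Y=3, Z=0, U=1, W=2, X=0) weight 1/1296
  (V=2, Y=3, Z=0, U=1, W=2, X=1) weight 1/1296
  (V=2, Y=3, Z=0, U=1, W=2, X=2) weight 1/1296
  (V=2, Y=3, Z=0, U=1, W=2, X=3) weight 1/1296
  (V=3, Y=2, Z=0, U=0, W=4, X=0) weight 1/1296
  (V=4, Y=4, Z=0, U=0, W=3, X=0) weight 1/1296
  … 86 more
Group by W:
  weight(W=2) = 1/36
  weight(W=3) = 1/36
  weight(W=4) = 1/18
Total weight = 1/36 + 1/36 + 1/18 = 1/9
P(W=2 | obs) = 1/36 / 1/9 = 1/4
P(W=3 | obs) = 1/36 / 1/9 = 1/4
P(W=4 | obs) = 1/18 / 1/9 = 1/2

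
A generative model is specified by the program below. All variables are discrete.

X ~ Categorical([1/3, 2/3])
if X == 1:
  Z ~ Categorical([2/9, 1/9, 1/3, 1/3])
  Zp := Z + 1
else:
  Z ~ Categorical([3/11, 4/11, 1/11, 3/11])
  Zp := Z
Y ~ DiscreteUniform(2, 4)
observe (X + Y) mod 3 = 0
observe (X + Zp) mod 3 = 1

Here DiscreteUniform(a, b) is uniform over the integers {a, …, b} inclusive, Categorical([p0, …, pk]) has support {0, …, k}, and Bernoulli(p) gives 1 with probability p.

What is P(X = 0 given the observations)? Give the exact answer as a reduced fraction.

P(X = 0 | obs) = 6/17

Enumerate traces; 2 have nonzero weight after conditioning:
  (X=0, Z=1, Y=3) weight 4/99
  (X=1, Z=2, Y=2) weight 2/27
Group by X:
  weight(X=0) = 4/99
  weight(X=1) = 2/27
Total weight = 4/99 + 2/27 = 34/297
P(X=0 | obs) = 4/99 / 34/297 = 6/17
P(X=1 | obs) = 2/27 / 34/297 = 11/17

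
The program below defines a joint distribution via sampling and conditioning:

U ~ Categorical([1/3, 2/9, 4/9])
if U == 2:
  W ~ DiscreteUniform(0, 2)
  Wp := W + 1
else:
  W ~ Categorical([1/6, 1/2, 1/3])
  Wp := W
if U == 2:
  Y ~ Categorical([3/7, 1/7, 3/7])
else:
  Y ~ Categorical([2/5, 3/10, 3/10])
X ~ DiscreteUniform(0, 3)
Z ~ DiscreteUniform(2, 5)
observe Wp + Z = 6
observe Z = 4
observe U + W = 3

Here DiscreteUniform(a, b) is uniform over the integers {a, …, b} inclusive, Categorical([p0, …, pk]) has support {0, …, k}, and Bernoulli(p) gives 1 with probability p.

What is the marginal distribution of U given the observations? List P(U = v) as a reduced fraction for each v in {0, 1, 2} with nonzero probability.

P(U=1) = 1/3, P(U=2) = 2/3

Enumerate traces; 24 have nonzero weight after conditioning:
  (U=1, W=2, Y=0, X=0, Z=4) weight 1/540
  (U=1, W=2, Y=0, X=1, Z=4) weight 1/540
  (U=1, W=2, Y=0, X=2, Z=4) weight 1/540
  (U=1, W=2, Y=0, X=3, Z=4) weight 1/540
  (U=1, W=2, Y=1, X=0, Z=4) weight 1/720
  (U=1, W=2, Y=1, X=1, Z=4) weight 1/720
  (U=1, W=2, Y=1, X=2, Z=4) weight 1/720
  (U=1, W=2, Y=1, X=3, Z=4) weight 1/720
  (U=2, W=1, Y=0, X=0, Z=4) weight 1/252
  … 15 more
Group by U:
  weight(U=1) = 1/54
  weight(U=2) = 1/27
Total weight = 1/54 + 1/27 = 1/18
P(U=1 | obs) = 1/54 / 1/18 = 1/3
P(U=2 | obs) = 1/27 / 1/18 = 2/3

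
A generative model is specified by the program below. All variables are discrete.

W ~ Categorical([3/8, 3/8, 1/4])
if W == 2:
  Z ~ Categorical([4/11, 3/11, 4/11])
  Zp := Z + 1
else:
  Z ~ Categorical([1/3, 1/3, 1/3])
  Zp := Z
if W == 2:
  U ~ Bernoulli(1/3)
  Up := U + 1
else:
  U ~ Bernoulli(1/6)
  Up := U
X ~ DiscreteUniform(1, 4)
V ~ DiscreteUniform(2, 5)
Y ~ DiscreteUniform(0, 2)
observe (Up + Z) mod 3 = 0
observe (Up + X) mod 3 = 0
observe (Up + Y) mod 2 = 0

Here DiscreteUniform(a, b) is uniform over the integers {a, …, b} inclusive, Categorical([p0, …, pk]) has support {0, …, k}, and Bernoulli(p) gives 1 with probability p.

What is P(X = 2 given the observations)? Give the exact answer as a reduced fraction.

Enumerate traces; 44 have nonzero weight after conditioning:
  (W=0, Z=0, U=0, X=3, V=2, Y=0) weight 5/2304
  (W=0, Z=0, U=0, X=3, V=2, Y=2) weight 5/2304
  (W=0, Z=0, U=0, X=3, V=3, Y=0) weight 5/2304
  (W=0, Z=0, U=0, X=3, V=3, Y=2) weight 5/2304
  (W=0, Z=0, U=0, X=3, V=4, Y=0) weight 5/2304
  (W=0, Z=0, U=0, X=3, V=4, Y=2) weight 5/2304
  (W=0, Z=0, U=0, X=3, V=5, Y=0) weight 5/2304
  (W=0, Z=0, U=0, X=3, V=5, Y=2) weight 5/2304
  (W=0, Z=2, U=1, X=2, V=2, Y=1) weight 1/2304
  (W=2, Z=1, U=1, X=1, V=2, Y=0) weight 1/2112
  … 34 more
Group by X:
  weight(X=1) = 1/264
  weight(X=2) = 3/352
  weight(X=3) = 5/144
  weight(X=4) = 1/264
Total weight = 1/264 + 3/352 + 5/144 + 1/264 = 161/3168
P(X=1 | obs) = 1/264 / 161/3168 = 12/161
P(X=2 | obs) = 3/352 / 161/3168 = 27/161
P(X=3 | obs) = 5/144 / 161/3168 = 110/161
P(X=4 | obs) = 1/264 / 161/3168 = 12/161

P(X = 2 | obs) = 27/161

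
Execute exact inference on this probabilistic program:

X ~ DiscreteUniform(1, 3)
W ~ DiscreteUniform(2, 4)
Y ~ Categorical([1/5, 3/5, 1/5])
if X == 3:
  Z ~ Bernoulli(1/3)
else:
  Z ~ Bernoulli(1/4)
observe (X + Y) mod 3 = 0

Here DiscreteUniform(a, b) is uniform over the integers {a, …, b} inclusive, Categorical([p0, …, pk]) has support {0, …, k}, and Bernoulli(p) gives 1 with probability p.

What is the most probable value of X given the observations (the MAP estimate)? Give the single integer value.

Enumerate traces; 18 have nonzero weight after conditioning:
  (X=1, W=2, Y=2, Z=0) weight 1/60
  (X=1, W=2, Y=2, Z=1) weight 1/180
  (X=1, W=3, Y=2, Z=0) weight 1/60
  (X=1, W=3, Y=2, Z=1) weight 1/180
  (X=1, W=4, Y=2, Z=0) weight 1/60
  (X=1, W=4, Y=2, Z=1) weight 1/180
  (X=2, W=2, Y=1, Z=0) weight 1/20
  (X=2, W=2, Y=1, Z=1) weight 1/60
  (X=3, W=2, Y=0, Z=0) weight 2/135
  … 9 more
Group by X:
  weight(X=1) = 1/15
  weight(X=2) = 1/5
  weight(X=3) = 1/15
Total weight = 1/15 + 1/5 + 1/15 = 1/3
P(X=1 | obs) = 1/15 / 1/3 = 1/5
P(X=2 | obs) = 1/5 / 1/3 = 3/5
P(X=3 | obs) = 1/15 / 1/3 = 1/5
argmax = 2

argmax_v P(X = v | obs) = 2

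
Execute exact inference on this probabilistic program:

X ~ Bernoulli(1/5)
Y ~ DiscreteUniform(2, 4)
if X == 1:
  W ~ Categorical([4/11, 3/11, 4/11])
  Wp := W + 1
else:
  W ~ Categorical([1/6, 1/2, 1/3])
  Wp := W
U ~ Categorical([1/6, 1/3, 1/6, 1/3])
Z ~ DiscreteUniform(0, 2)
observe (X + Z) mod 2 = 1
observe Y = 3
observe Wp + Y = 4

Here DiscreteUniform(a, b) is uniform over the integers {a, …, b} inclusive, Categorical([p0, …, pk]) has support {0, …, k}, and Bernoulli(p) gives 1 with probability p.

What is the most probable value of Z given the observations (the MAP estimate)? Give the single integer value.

Enumerate traces; 12 have nonzero weight after conditioning:
  (X=0, Y=3, W=1, U=0, Z=1) weight 1/135
  (X=0, Y=3, W=1, U=1, Z=1) weight 2/135
  (X=0, Y=3, W=1, U=2, Z=1) weight 1/135
  (X=0, Y=3, W=1, U=3, Z=1) weight 2/135
  (X=1, Y=3, W=0, U=0, Z=0) weight 2/1485
  (X=1, Y=3, W=0, U=0, Z=2) weight 2/1485
  (X=1, Y=3, W=0, U=1, Z=0) weight 4/1485
  (X=1, Y=3, W=0, U=1, Z=2) weight 4/1485
  … 4 more
Group by Z:
  weight(Z=0) = 4/495
  weight(Z=1) = 2/45
  weight(Z=2) = 4/495
Total weight = 4/495 + 2/45 + 4/495 = 2/33
P(Z=0 | obs) = 4/495 / 2/33 = 2/15
P(Z=1 | obs) = 2/45 / 2/33 = 11/15
P(Z=2 | obs) = 4/495 / 2/33 = 2/15
argmax = 1

argmax_v P(Z = v | obs) = 1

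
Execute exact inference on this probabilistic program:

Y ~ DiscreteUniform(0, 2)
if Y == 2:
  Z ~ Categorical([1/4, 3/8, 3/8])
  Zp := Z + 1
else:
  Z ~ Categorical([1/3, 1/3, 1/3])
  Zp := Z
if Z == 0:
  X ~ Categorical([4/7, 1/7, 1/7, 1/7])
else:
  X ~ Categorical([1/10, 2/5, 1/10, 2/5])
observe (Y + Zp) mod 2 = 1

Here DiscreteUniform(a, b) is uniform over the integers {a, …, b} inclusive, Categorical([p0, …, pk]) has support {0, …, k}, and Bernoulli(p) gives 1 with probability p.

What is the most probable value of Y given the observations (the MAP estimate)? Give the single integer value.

Enumerate traces; 20 have nonzero weight after conditioning:
  (Y=0, Z=1, X=0) weight 1/90
  (Y=0, Z=1, X=1) weight 2/45
  (Y=0, Z=1, X=2) weight 1/90
  (Y=0, Z=1, X=3) weight 2/45
  (Y=1, Z=0, X=0) weight 4/63
  (Y=1, Z=0, X=1) weight 1/63
  (Y=1, Z=0, X=2) weight 1/63
  (Y=1, Z=0, X=3) weight 1/63
  (Y=2, Z=0, X=0) weight 1/21
  … 11 more
Group by Y:
  weight(Y=0) = 1/9
  weight(Y=1) = 2/9
  weight(Y=2) = 5/24
Total weight = 1/9 + 2/9 + 5/24 = 13/24
P(Y=0 | obs) = 1/9 / 13/24 = 8/39
P(Y=1 | obs) = 2/9 / 13/24 = 16/39
P(Y=2 | obs) = 5/24 / 13/24 = 5/13
argmax = 1

argmax_v P(Y = v | obs) = 1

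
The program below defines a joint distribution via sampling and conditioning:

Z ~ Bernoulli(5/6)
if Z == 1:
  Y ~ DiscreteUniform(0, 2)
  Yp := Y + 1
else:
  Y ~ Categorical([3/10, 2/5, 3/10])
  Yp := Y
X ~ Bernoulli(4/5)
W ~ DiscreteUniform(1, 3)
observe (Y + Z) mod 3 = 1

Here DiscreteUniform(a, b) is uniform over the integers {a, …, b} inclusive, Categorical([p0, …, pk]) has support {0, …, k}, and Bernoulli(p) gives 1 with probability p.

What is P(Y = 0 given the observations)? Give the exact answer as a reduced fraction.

Enumerate traces; 12 have nonzero weight after conditioning:
  (Z=0, Y=1, X=0, W=1) weight 1/225
  (Z=0, Y=1, X=0, W=2) weight 1/225
  (Z=0, Y=1, X=0, W=3) weight 1/225
  (Z=0, Y=1, X=1, W=1) weight 4/225
  (Z=0, Y=1, X=1, W=2) weight 4/225
  (Z=0, Y=1, X=1, W=3) weight 4/225
  (Z=1, Y=0, X=0, W=1) weight 1/54
  (Z=1, Y=0, X=0, W=2) weight 1/54
  … 4 more
Group by Y:
  weight(Y=0) = 5/18
  weight(Y=1) = 1/15
Total weight = 5/18 + 1/15 = 31/90
P(Y=0 | obs) = 5/18 / 31/90 = 25/31
P(Y=1 | obs) = 1/15 / 31/90 = 6/31

P(Y = 0 | obs) = 25/31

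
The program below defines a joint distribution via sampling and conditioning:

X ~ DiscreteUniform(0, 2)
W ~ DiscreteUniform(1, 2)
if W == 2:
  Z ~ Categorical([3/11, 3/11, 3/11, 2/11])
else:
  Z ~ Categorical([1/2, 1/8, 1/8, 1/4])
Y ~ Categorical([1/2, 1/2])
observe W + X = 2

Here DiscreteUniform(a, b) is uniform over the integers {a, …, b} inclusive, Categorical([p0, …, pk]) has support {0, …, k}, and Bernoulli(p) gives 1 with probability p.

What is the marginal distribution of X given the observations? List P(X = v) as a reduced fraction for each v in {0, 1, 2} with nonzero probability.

P(X=0) = 1/2, P(X=1) = 1/2

Enumerate traces; 16 have nonzero weight after conditioning:
  (X=0, W=2, Z=0, Y=0) weight 1/44
  (X=0, W=2, Z=0, Y=1) weight 1/44
  (X=0, W=2, Z=1, Y=0) weight 1/44
  (X=0, W=2, Z=1, Y=1) weight 1/44
  (X=0, W=2, Z=2, Y=0) weight 1/44
  (X=0, W=2, Z=2, Y=1) weight 1/44
  (X=0, W=2, Z=3, Y=0) weight 1/66
  (X=0, W=2, Z=3, Y=1) weight 1/66
  (X=1, W=1, Z=0, Y=0) weight 1/24
  … 7 more
Group by X:
  weight(X=0) = 1/6
  weight(X=1) = 1/6
Total weight = 1/6 + 1/6 = 1/3
P(X=0 | obs) = 1/6 / 1/3 = 1/2
P(X=1 | obs) = 1/6 / 1/3 = 1/2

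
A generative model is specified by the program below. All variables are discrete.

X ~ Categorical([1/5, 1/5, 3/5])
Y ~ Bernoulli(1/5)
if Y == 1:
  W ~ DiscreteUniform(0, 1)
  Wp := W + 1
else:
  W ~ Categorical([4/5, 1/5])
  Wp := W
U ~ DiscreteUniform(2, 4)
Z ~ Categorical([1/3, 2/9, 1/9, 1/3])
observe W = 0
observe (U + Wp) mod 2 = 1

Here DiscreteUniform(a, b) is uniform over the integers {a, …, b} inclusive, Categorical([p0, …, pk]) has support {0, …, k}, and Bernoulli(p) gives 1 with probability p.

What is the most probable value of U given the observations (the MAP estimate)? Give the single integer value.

argmax_v P(U = v | obs) = 3

Enumerate traces; 36 have nonzero weight after conditioning:
  (X=0, Y=0, W=0, U=3, Z=0) weight 16/1125
  (X=0, Y=0, W=0, U=3, Z=1) weight 32/3375
  (X=0, Y=0, W=0, U=3, Z=2) weight 16/3375
  (X=0, Y=0, W=0, U=3, Z=3) weight 16/1125
  (X=0, Y=1, W=0, U=2, Z=0) weight 1/450
  (X=0, Y=1, W=0, U=2, Z=1) weight 1/675
  (X=0, Y=1, W=0, U=2, Z=2) weight 1/1350
  (X=0, Y=1, W=0, U=2, Z=3) weight 1/450
  (X=0, Y=1, W=0, U=4, Z=0) weight 1/450
  … 27 more
Group by U:
  weight(U=2) = 1/30
  weight(U=3) = 16/75
  weight(U=4) = 1/30
Total weight = 1/30 + 16/75 + 1/30 = 7/25
P(U=2 | obs) = 1/30 / 7/25 = 5/42
P(U=3 | obs) = 16/75 / 7/25 = 16/21
P(U=4 | obs) = 1/30 / 7/25 = 5/42
argmax = 3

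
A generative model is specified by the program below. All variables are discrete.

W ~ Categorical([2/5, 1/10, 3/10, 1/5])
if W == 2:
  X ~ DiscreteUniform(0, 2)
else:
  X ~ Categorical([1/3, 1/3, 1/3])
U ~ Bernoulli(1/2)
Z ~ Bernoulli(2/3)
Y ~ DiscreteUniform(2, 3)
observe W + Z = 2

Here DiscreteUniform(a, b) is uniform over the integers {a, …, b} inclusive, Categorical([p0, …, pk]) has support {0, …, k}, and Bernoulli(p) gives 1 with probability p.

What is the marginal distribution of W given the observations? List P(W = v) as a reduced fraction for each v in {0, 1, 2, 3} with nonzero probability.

P(W=1) = 2/5, P(W=2) = 3/5

Enumerate traces; 24 have nonzero weight after conditioning:
  (W=1, X=0, U=0, Z=1, Y=2) weight 1/180
  (W=1, X=0, U=0, Z=1, Y=3) weight 1/180
  (W=1, X=0, U=1, Z=1, Y=2) weight 1/180
  (W=1, X=0, U=1, Z=1, Y=3) weight 1/180
  (W=1, X=1, U=0, Z=1, Y=2) weight 1/180
  (W=1, X=1, U=0, Z=1, Y=3) weight 1/180
  (W=1, X=1, U=1, Z=1, Y=2) weight 1/180
  (W=1, X=1, U=1, Z=1, Y=3) weight 1/180
  (W=2, X=0, U=0, Z=0, Y=2) weight 1/120
  … 15 more
Group by W:
  weight(W=1) = 1/15
  weight(W=2) = 1/10
Total weight = 1/15 + 1/10 = 1/6
P(W=1 | obs) = 1/15 / 1/6 = 2/5
P(W=2 | obs) = 1/10 / 1/6 = 3/5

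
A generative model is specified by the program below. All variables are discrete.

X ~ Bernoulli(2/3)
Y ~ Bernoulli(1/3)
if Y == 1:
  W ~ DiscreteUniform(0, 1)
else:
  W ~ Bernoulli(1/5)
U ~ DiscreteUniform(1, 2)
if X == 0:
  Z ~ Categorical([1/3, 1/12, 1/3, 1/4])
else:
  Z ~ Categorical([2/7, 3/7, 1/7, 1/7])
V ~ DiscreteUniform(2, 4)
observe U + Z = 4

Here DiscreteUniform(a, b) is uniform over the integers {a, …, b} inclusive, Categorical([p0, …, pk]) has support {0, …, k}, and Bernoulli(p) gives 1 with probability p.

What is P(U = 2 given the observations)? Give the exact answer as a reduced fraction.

P(U = 2 | obs) = 52/97

Enumerate traces; 48 have nonzero weight after conditioning:
  (X=0, Y=0, W=0, U=1, Z=3, V=2) weight 1/135
  (X=0, Y=0, W=0, U=1, Z=3, V=3) weight 1/135
  (X=0, Y=0, W=0, U=1, Z=3, V=4) weight 1/135
  (X=0, Y=0, W=0, U=2, Z=2, V=2) weight 4/405
  (X=0, Y=0, W=0, U=2, Z=2, V=3) weight 4/405
  (X=0, Y=0, W=0, U=2, Z=2, V=4) weight 4/405
  (X=0, Y=0, W=1, U=1, Z=3, V=2) weight 1/540
  (X=0, Y=0, W=1, U=1, Z=3, V=3) weight 1/540
  … 40 more
Group by U:
  weight(U=1) = 5/56
  weight(U=2) = 13/126
Total weight = 5/56 + 13/126 = 97/504
P(U=1 | obs) = 5/56 / 97/504 = 45/97
P(U=2 | obs) = 13/126 / 97/504 = 52/97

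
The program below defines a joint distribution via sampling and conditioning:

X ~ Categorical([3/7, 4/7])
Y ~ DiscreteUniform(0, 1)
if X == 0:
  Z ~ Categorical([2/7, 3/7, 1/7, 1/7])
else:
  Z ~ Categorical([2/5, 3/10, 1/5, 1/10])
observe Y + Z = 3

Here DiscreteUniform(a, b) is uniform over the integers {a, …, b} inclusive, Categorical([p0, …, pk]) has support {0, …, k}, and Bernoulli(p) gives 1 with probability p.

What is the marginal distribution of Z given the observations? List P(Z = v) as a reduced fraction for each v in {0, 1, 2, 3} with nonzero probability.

Enumerate traces; 4 have nonzero weight after conditioning:
  (X=0, Y=0, Z=3) weight 3/98
  (X=0, Y=1, Z=2) weight 3/98
  (X=1, Y=0, Z=3) weight 1/35
  (X=1, Y=1, Z=2) weight 2/35
Group by Z:
  weight(Z=2) = 43/490
  weight(Z=3) = 29/490
Total weight = 43/490 + 29/490 = 36/245
P(Z=2 | obs) = 43/490 / 36/245 = 43/72
P(Z=3 | obs) = 29/490 / 36/245 = 29/72

P(Z=2) = 43/72, P(Z=3) = 29/72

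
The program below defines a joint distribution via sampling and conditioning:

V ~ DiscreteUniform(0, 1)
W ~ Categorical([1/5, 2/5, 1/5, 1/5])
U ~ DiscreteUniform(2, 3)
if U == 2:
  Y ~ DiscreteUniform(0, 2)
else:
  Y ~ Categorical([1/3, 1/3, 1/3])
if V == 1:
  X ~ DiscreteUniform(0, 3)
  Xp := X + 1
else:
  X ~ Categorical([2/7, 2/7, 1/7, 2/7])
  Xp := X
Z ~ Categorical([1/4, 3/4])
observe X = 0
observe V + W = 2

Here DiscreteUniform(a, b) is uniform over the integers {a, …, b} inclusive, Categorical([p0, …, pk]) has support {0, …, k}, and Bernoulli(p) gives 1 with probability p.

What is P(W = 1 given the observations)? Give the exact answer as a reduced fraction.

P(W = 1 | obs) = 7/11

Enumerate traces; 24 have nonzero weight after conditioning:
  (V=0, W=2, U=2, Y=0, X=0, Z=0) weight 1/840
  (V=0, W=2, U=2, Y=0, X=0, Z=1) weight 1/280
  (V=0, W=2, U=2, Y=1, X=0, Z=0) weight 1/840
  (V=0, W=2, U=2, Y=1, X=0, Z=1) weight 1/280
  (V=0, W=2, U=2, Y=2, X=0, Z=0) weight 1/840
  (V=0, W=2, U=2, Y=2, X=0, Z=1) weight 1/280
  (V=0, W=2, U=3, Y=0, X=0, Z=0) weight 1/840
  (V=0, W=2, U=3, Y=0, X=0, Z=1) weight 1/280
  (V=1, W=1, U=2, Y=0, X=0, Z=0) weight 1/480
  … 15 more
Group by W:
  weight(W=1) = 1/20
  weight(W=2) = 1/35
Total weight = 1/20 + 1/35 = 11/140
P(W=1 | obs) = 1/20 / 11/140 = 7/11
P(W=2 | obs) = 1/35 / 11/140 = 4/11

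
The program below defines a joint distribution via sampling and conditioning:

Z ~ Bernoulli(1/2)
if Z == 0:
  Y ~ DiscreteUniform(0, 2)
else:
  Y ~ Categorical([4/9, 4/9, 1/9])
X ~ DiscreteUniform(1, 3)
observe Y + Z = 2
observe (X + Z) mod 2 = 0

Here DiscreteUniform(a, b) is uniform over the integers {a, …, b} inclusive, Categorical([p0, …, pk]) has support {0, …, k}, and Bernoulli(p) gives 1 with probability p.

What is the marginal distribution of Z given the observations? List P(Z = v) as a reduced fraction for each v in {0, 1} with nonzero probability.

P(Z=0) = 3/11, P(Z=1) = 8/11

Enumerate traces; 3 have nonzero weight after conditioning:
  (Z=0, Y=2, X=2) weight 1/18
  (Z=1, Y=1, X=1) weight 2/27
  (Z=1, Y=1, X=3) weight 2/27
Group by Z:
  weight(Z=0) = 1/18
  weight(Z=1) = 4/27
Total weight = 1/18 + 4/27 = 11/54
P(Z=0 | obs) = 1/18 / 11/54 = 3/11
P(Z=1 | obs) = 4/27 / 11/54 = 8/11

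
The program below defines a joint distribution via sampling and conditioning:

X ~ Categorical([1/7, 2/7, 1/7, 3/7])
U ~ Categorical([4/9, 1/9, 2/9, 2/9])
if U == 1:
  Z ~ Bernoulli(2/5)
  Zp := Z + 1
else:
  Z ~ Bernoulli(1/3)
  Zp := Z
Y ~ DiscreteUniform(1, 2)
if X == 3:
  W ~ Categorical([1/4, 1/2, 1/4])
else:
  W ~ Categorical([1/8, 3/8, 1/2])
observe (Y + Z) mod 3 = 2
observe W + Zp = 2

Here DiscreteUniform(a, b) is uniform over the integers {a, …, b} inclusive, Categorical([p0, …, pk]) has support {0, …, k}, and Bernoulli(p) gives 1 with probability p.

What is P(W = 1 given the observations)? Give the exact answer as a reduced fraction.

Enumerate traces; 32 have nonzero weight after conditioning:
  (X=0, U=0, Z=0, Y=2, W=2) weight 2/189
  (X=0, U=0, Z=1, Y=1, W=1) weight 1/252
  (X=0, U=1, Z=0, Y=2, W=1) weight 1/560
  (X=0, U=1, Z=1, Y=1, W=0) weight 1/2520
  (X=0, U=2, Z=0, Y=2, W=2) weight 1/189
  (X=0, U=2, Z=1, Y=1, W=1) weight 1/504
  (X=0, U=3, Z=0, Y=2, W=2) weight 1/189
  (X=0, U=3, Z=1, Y=1, W=1) weight 1/504
  … 24 more
Group by W:
  weight(W=0) = 1/252
  weight(W=1) = 7/90
  weight(W=2) = 22/189
Total weight = 1/252 + 7/90 + 22/189 = 107/540
P(W=0 | obs) = 1/252 / 107/540 = 15/749
P(W=1 | obs) = 7/90 / 107/540 = 42/107
P(W=2 | obs) = 22/189 / 107/540 = 440/749

P(W = 1 | obs) = 42/107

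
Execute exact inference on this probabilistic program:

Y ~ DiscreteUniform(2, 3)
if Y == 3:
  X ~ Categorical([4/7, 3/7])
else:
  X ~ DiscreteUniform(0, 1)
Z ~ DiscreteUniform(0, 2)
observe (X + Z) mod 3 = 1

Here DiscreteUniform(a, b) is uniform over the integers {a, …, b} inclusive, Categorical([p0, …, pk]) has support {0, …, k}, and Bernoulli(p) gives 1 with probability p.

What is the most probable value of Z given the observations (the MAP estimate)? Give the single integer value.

Enumerate traces; 4 have nonzero weight after conditioning:
  (Y=2, X=0, Z=1) weight 1/12
  (Y=2, X=1, Z=0) weight 1/12
  (Y=3, X=0, Z=1) weight 2/21
  (Y=3, X=1, Z=0) weight 1/14
Group by Z:
  weight(Z=0) = 13/84
  weight(Z=1) = 5/28
Total weight = 13/84 + 5/28 = 1/3
P(Z=0 | obs) = 13/84 / 1/3 = 13/28
P(Z=1 | obs) = 5/28 / 1/3 = 15/28
argmax = 1

argmax_v P(Z = v | obs) = 1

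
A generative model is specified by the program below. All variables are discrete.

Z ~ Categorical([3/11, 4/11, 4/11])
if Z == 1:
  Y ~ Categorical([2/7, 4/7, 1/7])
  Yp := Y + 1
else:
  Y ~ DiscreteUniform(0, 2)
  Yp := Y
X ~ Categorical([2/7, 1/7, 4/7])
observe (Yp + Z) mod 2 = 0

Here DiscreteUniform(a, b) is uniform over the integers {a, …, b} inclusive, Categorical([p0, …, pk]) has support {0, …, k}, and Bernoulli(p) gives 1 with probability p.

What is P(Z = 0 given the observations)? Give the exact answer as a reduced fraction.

Enumerate traces; 18 have nonzero weight after conditioning:
  (Z=0, Y=0, X=0) weight 2/77
  (Z=0, Y=0, X=1) weight 1/77
  (Z=0, Y=0, X=2) weight 4/77
  (Z=0, Y=2, X=0) weight 2/77
  (Z=0, Y=2, X=1) weight 1/77
  (Z=0, Y=2, X=2) weight 4/77
  (Z=1, Y=0, X=0) weight 16/539
  (Z=1, Y=0, X=1) weight 8/539
  (Z=2, Y=0, X=0) weight 8/231
  … 9 more
Group by Z:
  weight(Z=0) = 2/11
  weight(Z=1) = 12/77
  weight(Z=2) = 8/33
Total weight = 2/11 + 12/77 + 8/33 = 134/231
P(Z=0 | obs) = 2/11 / 134/231 = 21/67
P(Z=1 | obs) = 12/77 / 134/231 = 18/67
P(Z=2 | obs) = 8/33 / 134/231 = 28/67

P(Z = 0 | obs) = 21/67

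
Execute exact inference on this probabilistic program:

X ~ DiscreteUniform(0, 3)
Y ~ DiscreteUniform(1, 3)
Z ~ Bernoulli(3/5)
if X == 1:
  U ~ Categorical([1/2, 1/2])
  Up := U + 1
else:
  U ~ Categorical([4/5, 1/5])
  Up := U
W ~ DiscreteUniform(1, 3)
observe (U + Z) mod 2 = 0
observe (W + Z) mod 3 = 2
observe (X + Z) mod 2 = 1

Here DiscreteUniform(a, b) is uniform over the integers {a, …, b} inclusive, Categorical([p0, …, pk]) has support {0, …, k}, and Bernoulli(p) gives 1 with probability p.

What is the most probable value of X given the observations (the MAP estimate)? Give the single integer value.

argmax_v P(X = v | obs) = 3

Enumerate traces; 12 have nonzero weight after conditioning:
  (X=0, Y=1, Z=1, U=1, W=1) weight 1/300
  (X=0, Y=2, Z=1, U=1, W=1) weight 1/300
  (X=0, Y=3, Z=1, U=1, W=1) weight 1/300
  (X=1, Y=1, Z=0, U=0, W=2) weight 1/180
  (X=1, Y=2, Z=0, U=0, W=2) weight 1/180
  (X=1, Y=3, Z=0, U=0, W=2) weight 1/180
  (X=2, Y=1, Z=1, U=1, W=1) weight 1/300
  (X=2, Y=2, Z=1, U=1, W=1) weight 1/300
  (X=3, Y=1, Z=0, U=0, W=2) weight 2/225
  … 3 more
Group by X:
  weight(X=0) = 1/100
  weight(X=1) = 1/60
  weight(X=2) = 1/100
  weight(X=3) = 2/75
Total weight = 1/100 + 1/60 + 1/100 + 2/75 = 19/300
P(X=0 | obs) = 1/100 / 19/300 = 3/19
P(X=1 | obs) = 1/60 / 19/300 = 5/19
P(X=2 | obs) = 1/100 / 19/300 = 3/19
P(X=3 | obs) = 2/75 / 19/300 = 8/19
argmax = 3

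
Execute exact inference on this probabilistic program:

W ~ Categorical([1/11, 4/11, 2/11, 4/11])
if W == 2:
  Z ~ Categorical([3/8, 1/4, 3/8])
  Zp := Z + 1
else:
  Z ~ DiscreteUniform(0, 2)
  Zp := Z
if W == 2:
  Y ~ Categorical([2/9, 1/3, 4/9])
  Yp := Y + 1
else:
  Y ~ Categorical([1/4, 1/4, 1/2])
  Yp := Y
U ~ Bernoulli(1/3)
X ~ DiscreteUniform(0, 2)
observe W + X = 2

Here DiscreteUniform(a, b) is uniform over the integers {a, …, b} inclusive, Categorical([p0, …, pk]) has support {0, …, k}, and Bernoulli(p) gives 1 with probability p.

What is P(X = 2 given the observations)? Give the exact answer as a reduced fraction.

P(X = 2 | obs) = 1/7

Enumerate traces; 54 have nonzero weight after conditioning:
  (W=0, Z=0, Y=0, U=0, X=2) weight 1/594
  (W=0, Z=0, Y=0, U=1, X=2) weight 1/1188
  (W=0, Z=0, Y=1, U=0, X=2) weight 1/594
  (W=0, Z=0, Y=1, U=1, X=2) weight 1/1188
  (W=0, Z=0, Y=2, U=0, X=2) weight 1/297
  (W=0, Z=0, Y=2, U=1, X=2) weight 1/594
  (W=0, Z=1, Y=0, U=0, X=2) weight 1/594
  (W=0, Z=1, Y=0, U=1, X=2) weight 1/1188
  (W=1, Z=0, Y=0, U=0, X=1) weight 2/297
  (W=2, Z=0, Y=0, U=0, X=0) weight 1/297
  … 44 more
Group by X:
  weight(X=0) = 2/33
  weight(X=1) = 4/33
  weight(X=2) = 1/33
Total weight = 2/33 + 4/33 + 1/33 = 7/33
P(X=0 | obs) = 2/33 / 7/33 = 2/7
P(X=1 | obs) = 4/33 / 7/33 = 4/7
P(X=2 | obs) = 1/33 / 7/33 = 1/7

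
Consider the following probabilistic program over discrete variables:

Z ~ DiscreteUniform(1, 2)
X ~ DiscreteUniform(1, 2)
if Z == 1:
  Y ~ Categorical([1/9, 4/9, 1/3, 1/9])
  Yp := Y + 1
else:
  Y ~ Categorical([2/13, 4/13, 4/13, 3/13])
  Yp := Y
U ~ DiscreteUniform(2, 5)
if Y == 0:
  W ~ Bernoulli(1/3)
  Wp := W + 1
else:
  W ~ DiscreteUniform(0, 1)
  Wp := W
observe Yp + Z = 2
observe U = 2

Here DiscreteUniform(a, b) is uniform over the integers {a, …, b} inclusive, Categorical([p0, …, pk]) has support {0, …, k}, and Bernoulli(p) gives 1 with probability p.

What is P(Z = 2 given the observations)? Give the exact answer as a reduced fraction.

Enumerate traces; 8 have nonzero weight after conditioning:
  (Z=1, X=1, Y=0, U=2, W=0) weight 1/216
  (Z=1, X=1, Y=0, U=2, W=1) weight 1/432
  (Z=1, X=2, Y=0, U=2, W=0) weight 1/216
  (Z=1, X=2, Y=0, U=2, W=1) weight 1/432
  (Z=2, X=1, Y=0, U=2, W=0) weight 1/156
  (Z=2, X=1, Y=0, U=2, W=1) weight 1/312
  (Z=2, X=2, Y=0, U=2, W=0) weight 1/156
  (Z=2, X=2, Y=0, U=2, W=1) weight 1/312
Group by Z:
  weight(Z=1) = 1/72
  weight(Z=2) = 1/52
Total weight = 1/72 + 1/52 = 31/936
P(Z=1 | obs) = 1/72 / 31/936 = 13/31
P(Z=2 | obs) = 1/52 / 31/936 = 18/31

P(Z = 2 | obs) = 18/31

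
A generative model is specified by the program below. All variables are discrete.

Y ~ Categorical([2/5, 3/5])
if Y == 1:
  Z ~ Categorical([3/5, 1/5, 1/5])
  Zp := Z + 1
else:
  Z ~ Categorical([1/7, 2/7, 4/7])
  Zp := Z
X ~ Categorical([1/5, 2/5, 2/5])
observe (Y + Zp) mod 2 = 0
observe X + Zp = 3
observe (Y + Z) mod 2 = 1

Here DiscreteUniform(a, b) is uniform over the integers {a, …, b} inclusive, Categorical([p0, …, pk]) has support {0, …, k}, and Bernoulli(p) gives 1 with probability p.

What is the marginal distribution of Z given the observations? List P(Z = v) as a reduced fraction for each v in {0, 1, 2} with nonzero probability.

Enumerate traces; 2 have nonzero weight after conditioning:
  (Y=1, Z=0, X=2) weight 18/125
  (Y=1, Z=2, X=0) weight 3/125
Group by Z:
  weight(Z=0) = 18/125
  weight(Z=2) = 3/125
Total weight = 18/125 + 3/125 = 21/125
P(Z=0 | obs) = 18/125 / 21/125 = 6/7
P(Z=2 | obs) = 3/125 / 21/125 = 1/7

P(Z=0) = 6/7, P(Z=2) = 1/7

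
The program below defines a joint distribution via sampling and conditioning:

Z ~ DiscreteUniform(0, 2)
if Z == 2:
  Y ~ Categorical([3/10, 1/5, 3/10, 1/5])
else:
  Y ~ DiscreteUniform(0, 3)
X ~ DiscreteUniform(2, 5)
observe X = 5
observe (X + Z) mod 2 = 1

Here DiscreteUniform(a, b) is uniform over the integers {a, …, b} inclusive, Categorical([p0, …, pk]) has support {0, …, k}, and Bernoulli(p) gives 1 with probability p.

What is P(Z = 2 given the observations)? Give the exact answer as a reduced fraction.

P(Z = 2 | obs) = 1/2

Enumerate traces; 8 have nonzero weight after conditioning:
  (Z=0, Y=0, X=5) weight 1/48
  (Z=0, Y=1, X=5) weight 1/48
  (Z=0, Y=2, X=5) weight 1/48
  (Z=0, Y=3, X=5) weight 1/48
  (Z=2, Y=0, X=5) weight 1/40
  (Z=2, Y=1, X=5) weight 1/60
  (Z=2, Y=2, X=5) weight 1/40
  (Z=2, Y=3, X=5) weight 1/60
Group by Z:
  weight(Z=0) = 1/12
  weight(Z=2) = 1/12
Total weight = 1/12 + 1/12 = 1/6
P(Z=0 | obs) = 1/12 / 1/6 = 1/2
P(Z=2 | obs) = 1/12 / 1/6 = 1/2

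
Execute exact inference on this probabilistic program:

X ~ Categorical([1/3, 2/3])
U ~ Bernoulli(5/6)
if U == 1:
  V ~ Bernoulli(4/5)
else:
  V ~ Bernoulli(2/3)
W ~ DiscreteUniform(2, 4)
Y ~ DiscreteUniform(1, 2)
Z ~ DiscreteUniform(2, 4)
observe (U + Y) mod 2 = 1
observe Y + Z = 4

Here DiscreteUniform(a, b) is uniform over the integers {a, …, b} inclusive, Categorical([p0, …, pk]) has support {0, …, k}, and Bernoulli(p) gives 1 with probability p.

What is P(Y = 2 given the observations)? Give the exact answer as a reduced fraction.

P(Y = 2 | obs) = 5/6

Enumerate traces; 24 have nonzero weight after conditioning:
  (X=0, U=0, V=0, W=2, Y=1, Z=3) weight 1/972
  (X=0, U=0, V=0, W=3, Y=1, Z=3) weight 1/972
  (X=0, U=0, V=0, W=4, Y=1, Z=3) weight 1/972
  (X=0, U=0, V=1, W=2, Y=1, Z=3) weight 1/486
  (X=0, U=0, V=1, W=3, Y=1, Z=3) weight 1/486
  (X=0, U=0, V=1, W=4, Y=1, Z=3) weight 1/486
  (X=0, U=1, V=0, W=2, Y=2, Z=2) weight 1/324
  (X=0, U=1, V=0, W=3, Y=2, Z=2) weight 1/324
  … 16 more
Group by Y:
  weight(Y=1) = 1/36
  weight(Y=2) = 5/36
Total weight = 1/36 + 5/36 = 1/6
P(Y=1 | obs) = 1/36 / 1/6 = 1/6
P(Y=2 | obs) = 5/36 / 1/6 = 5/6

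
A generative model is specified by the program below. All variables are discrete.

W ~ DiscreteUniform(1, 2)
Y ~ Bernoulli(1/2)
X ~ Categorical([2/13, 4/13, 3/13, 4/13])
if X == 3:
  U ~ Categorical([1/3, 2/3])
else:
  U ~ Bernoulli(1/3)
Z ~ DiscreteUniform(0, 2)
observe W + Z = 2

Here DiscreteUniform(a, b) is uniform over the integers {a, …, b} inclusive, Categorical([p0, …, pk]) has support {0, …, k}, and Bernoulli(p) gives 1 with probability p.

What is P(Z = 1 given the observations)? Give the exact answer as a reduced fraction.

P(Z = 1 | obs) = 1/2

Enumerate traces; 32 have nonzero weight after conditioning:
  (W=1, Y=0, X=0, U=0, Z=1) weight 1/117
  (W=1, Y=0, X=0, U=1, Z=1) weight 1/234
  (W=1, Y=0, X=1, U=0, Z=1) weight 2/117
  (W=1, Y=0, X=1, U=1, Z=1) weight 1/117
  (W=1, Y=0, X=2, U=0, Z=1) weight 1/78
  (W=1, Y=0, X=2, U=1, Z=1) weight 1/156
  (W=1, Y=0, X=3, U=0, Z=1) weight 1/117
  (W=1, Y=0, X=3, U=1, Z=1) weight 2/117
  (W=2, Y=0, X=0, U=0, Z=0) weight 1/117
  … 23 more
Group by Z:
  weight(Z=0) = 1/6
  weight(Z=1) = 1/6
Total weight = 1/6 + 1/6 = 1/3
P(Z=0 | obs) = 1/6 / 1/3 = 1/2
P(Z=1 | obs) = 1/6 / 1/3 = 1/2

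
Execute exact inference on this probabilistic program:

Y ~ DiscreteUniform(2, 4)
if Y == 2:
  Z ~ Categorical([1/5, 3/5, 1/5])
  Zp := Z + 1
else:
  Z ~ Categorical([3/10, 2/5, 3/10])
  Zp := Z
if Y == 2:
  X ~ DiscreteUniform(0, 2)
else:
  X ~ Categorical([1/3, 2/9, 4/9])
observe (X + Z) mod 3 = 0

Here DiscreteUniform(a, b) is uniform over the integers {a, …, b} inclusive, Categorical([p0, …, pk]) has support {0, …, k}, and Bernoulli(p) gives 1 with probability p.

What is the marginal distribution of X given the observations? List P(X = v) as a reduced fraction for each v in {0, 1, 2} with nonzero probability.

P(X=0) = 6/23, P(X=1) = 9/46, P(X=2) = 25/46

Enumerate traces; 9 have nonzero weight after conditioning:
  (Y=2, Z=0, X=0) weight 1/45
  (Y=2, Z=1, X=2) weight 1/15
  (Y=2, Z=2, X=1) weight 1/45
  (Y=3, Z=0, X=0) weight 1/30
  (Y=3, Z=1, X=2) weight 8/135
  (Y=3, Z=2, X=1) weight 1/45
  (Y=4, Z=0, X=0) weight 1/30
  (Y=4, Z=1, X=2) weight 8/135
  … 1 more
Group by X:
  weight(X=0) = 4/45
  weight(X=1) = 1/15
  weight(X=2) = 5/27
Total weight = 4/45 + 1/15 + 5/27 = 46/135
P(X=0 | obs) = 4/45 / 46/135 = 6/23
P(X=1 | obs) = 1/15 / 46/135 = 9/46
P(X=2 | obs) = 5/27 / 46/135 = 25/46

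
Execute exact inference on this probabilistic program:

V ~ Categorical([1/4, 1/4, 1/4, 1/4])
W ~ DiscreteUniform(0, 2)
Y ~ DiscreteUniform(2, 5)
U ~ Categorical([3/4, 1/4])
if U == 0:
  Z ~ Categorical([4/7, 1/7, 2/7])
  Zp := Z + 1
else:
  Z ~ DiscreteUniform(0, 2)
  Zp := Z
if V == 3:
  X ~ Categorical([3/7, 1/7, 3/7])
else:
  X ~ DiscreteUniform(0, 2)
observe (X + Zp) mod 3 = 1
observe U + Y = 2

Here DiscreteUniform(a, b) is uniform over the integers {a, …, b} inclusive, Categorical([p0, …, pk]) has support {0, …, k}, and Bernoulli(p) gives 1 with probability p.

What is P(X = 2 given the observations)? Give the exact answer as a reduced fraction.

P(X = 2 | obs) = 5/33

Enumerate traces; 36 have nonzero weight after conditioning:
  (V=0, W=0, Y=2, U=0, Z=0, X=0) weight 1/336
  (V=0, W=0, Y=2, U=0, Z=1, X=2) weight 1/1344
  (V=0, W=0, Y=2, U=0, Z=2, X=1) weight 1/672
  (V=0, W=1, Y=2, U=0, Z=0, X=0) weight 1/336
  (V=0, W=1, Y=2, U=0, Z=1, X=2) weight 1/1344
  (V=0, W=1, Y=2, U=0, Z=2, X=1) weight 1/672
  (V=0, W=2, Y=2, U=0, Z=0, X=0) weight 1/336
  (V=0, W=2, Y=2, U=0, Z=1, X=2) weight 1/1344
  … 28 more
Group by X:
  weight(X=0) = 15/392
  weight(X=1) = 3/196
  weight(X=2) = 15/1568
Total weight = 15/392 + 3/196 + 15/1568 = 99/1568
P(X=0 | obs) = 15/392 / 99/1568 = 20/33
P(X=1 | obs) = 3/196 / 99/1568 = 8/33
P(X=2 | obs) = 15/1568 / 99/1568 = 5/33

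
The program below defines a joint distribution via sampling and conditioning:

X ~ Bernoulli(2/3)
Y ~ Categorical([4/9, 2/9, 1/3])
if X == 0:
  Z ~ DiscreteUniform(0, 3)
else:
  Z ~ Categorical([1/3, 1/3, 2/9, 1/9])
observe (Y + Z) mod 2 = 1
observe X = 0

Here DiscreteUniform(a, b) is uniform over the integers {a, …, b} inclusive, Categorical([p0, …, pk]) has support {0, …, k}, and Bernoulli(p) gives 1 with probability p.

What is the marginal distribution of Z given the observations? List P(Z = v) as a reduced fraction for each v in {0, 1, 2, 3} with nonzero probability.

P(Z=0) = 1/9, P(Z=1) = 7/18, P(Z=2) = 1/9, P(Z=3) = 7/18

Enumerate traces; 6 have nonzero weight after conditioning:
  (X=0, Y=0, Z=1) weight 1/27
  (X=0, Y=0, Z=3) weight 1/27
  (X=0, Y=1, Z=0) weight 1/54
  (X=0, Y=1, Z=2) weight 1/54
  (X=0, Y=2, Z=1) weight 1/36
  (X=0, Y=2, Z=3) weight 1/36
Group by Z:
  weight(Z=0) = 1/54
  weight(Z=1) = 7/108
  weight(Z=2) = 1/54
  weight(Z=3) = 7/108
Total weight = 1/54 + 7/108 + 1/54 + 7/108 = 1/6
P(Z=0 | obs) = 1/54 / 1/6 = 1/9
P(Z=1 | obs) = 7/108 / 1/6 = 7/18
P(Z=2 | obs) = 1/54 / 1/6 = 1/9
P(Z=3 | obs) = 7/108 / 1/6 = 7/18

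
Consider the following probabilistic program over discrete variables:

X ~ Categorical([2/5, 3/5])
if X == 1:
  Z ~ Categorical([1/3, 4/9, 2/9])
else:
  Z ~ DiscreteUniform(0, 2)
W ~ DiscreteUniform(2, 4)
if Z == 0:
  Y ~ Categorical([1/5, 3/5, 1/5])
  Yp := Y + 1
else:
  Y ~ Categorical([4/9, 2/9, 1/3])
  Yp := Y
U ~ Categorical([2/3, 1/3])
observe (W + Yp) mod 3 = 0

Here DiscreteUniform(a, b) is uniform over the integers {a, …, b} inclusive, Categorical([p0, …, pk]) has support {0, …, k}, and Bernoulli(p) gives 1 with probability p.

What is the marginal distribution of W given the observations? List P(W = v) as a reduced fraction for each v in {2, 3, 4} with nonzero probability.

P(W=2) = 29/135, P(W=3) = 49/135, P(W=4) = 19/45

Enumerate traces; 36 have nonzero weight after conditioning:
  (X=0, Z=0, W=2, Y=0, U=0) weight 4/675
  (X=0, Z=0, W=2, Y=0, U=1) weight 2/675
  (X=0, Z=0, W=3, Y=2, U=0) weight 4/675
  (X=0, Z=0, W=3, Y=2, U=1) weight 2/675
  (X=0, Z=0, W=4, Y=1, U=0) weight 4/225
  (X=0, Z=0, W=4, Y=1, U=1) weight 2/225
  (X=0, Z=1, W=2, Y=1, U=0) weight 8/1215
  (X=0, Z=1, W=2, Y=1, U=1) weight 4/1215
  … 28 more
Group by W:
  weight(W=2) = 29/405
  weight(W=3) = 49/405
  weight(W=4) = 19/135
Total weight = 29/405 + 49/405 + 19/135 = 1/3
P(W=2 | obs) = 29/405 / 1/3 = 29/135
P(W=3 | obs) = 49/405 / 1/3 = 49/135
P(W=4 | obs) = 19/135 / 1/3 = 19/45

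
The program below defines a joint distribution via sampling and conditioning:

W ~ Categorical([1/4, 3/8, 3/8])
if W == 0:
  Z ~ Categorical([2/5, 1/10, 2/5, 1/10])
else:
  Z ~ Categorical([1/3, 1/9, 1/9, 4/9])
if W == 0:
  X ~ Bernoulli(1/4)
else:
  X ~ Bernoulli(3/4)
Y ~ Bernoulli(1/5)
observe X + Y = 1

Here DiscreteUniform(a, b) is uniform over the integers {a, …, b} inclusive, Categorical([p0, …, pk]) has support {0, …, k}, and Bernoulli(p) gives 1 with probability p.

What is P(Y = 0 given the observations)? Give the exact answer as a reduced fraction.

P(Y = 0 | obs) = 20/23

Enumerate traces; 24 have nonzero weight after conditioning:
  (W=0, Z=0, X=0, Y=1) weight 3/200
  (W=0, Z=0, X=1, Y=0) weight 1/50
  (W=0, Z=1, X=0, Y=1) weight 3/800
  (W=0, Z=1, X=1, Y=0) weight 1/200
  (W=0, Z=2, X=0, Y=1) weight 3/200
  (W=0, Z=2, X=1, Y=0) weight 1/50
  (W=0, Z=3, X=0, Y=1) weight 3/800
  (W=0, Z=3, X=1, Y=0) weight 1/200
  … 16 more
Group by Y:
  weight(Y=0) = 1/2
  weight(Y=1) = 3/40
Total weight = 1/2 + 3/40 = 23/40
P(Y=0 | obs) = 1/2 / 23/40 = 20/23
P(Y=1 | obs) = 3/40 / 23/40 = 3/23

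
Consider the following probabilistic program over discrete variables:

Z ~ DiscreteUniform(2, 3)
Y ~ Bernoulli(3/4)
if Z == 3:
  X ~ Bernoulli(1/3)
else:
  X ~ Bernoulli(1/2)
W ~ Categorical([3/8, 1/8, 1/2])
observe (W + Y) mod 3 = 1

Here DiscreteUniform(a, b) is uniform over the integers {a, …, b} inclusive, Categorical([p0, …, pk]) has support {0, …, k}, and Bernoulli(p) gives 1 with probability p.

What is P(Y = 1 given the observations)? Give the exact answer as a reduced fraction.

P(Y = 1 | obs) = 9/10

Enumerate traces; 8 have nonzero weight after conditioning:
  (Z=2, Y=0, X=0, W=1) weight 1/128
  (Z=2, Y=0, X=1, W=1) weight 1/128
  (Z=2, Y=1, X=0, W=0) weight 9/128
  (Z=2, Y=1, X=1, W=0) weight 9/128
  (Z=3, Y=0, X=0, W=1) weight 1/96
  (Z=3, Y=0, X=1, W=1) weight 1/192
  (Z=3, Y=1, X=0, W=0) weight 3/32
  (Z=3, Y=1, X=1, W=0) weight 3/64
Group by Y:
  weight(Y=0) = 1/32
  weight(Y=1) = 9/32
Total weight = 1/32 + 9/32 = 5/16
P(Y=0 | obs) = 1/32 / 5/16 = 1/10
P(Y=1 | obs) = 9/32 / 5/16 = 9/10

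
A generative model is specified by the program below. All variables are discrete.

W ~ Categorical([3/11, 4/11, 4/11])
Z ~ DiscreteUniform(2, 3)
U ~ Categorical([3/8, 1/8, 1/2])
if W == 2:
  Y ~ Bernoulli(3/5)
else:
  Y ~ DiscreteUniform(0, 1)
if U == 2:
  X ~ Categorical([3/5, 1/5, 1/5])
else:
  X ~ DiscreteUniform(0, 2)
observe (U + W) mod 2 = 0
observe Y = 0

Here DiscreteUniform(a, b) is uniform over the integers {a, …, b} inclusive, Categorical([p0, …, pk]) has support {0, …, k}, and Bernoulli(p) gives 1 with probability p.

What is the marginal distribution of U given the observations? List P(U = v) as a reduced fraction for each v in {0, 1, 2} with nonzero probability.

P(U=0) = 31/79, P(U=1) = 20/237, P(U=2) = 124/237

Enumerate traces; 30 have nonzero weight after conditioning:
  (W=0, Z=2, U=0, Y=0, X=0) weight 3/352
  (W=0, Z=2, U=0, Y=0, X=1) weight 3/352
  (W=0, Z=2, U=0, Y=0, X=2) weight 3/352
  (W=0, Z=2, U=2, Y=0, X=0) weight 9/440
  (W=0, Z=2, U=2, Y=0, X=1) weight 3/440
  (W=0, Z=2, U=2, Y=0, X=2) weight 3/440
  (W=0, Z=3, U=0, Y=0, X=0) weight 3/352
  (W=0, Z=3, U=0, Y=0, X=1) weight 3/352
  (W=1, Z=2, U=1, Y=0, X=0) weight 1/264
  … 21 more
Group by U:
  weight(U=0) = 93/880
  weight(U=1) = 1/44
  weight(U=2) = 31/220
Total weight = 93/880 + 1/44 + 31/220 = 237/880
P(U=0 | obs) = 93/880 / 237/880 = 31/79
P(U=1 | obs) = 1/44 / 237/880 = 20/237
P(U=2 | obs) = 31/220 / 237/880 = 124/237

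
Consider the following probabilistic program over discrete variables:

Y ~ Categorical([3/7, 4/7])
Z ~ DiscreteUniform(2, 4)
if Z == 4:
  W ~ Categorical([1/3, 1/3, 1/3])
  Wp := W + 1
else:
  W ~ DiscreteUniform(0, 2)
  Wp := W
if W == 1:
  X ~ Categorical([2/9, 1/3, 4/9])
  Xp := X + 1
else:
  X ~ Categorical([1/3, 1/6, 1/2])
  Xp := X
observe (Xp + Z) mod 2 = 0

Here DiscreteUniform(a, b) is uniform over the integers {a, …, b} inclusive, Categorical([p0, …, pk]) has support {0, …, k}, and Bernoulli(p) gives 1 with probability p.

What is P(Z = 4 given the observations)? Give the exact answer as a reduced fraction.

P(Z = 4 | obs) = 2/5

Enumerate traces; 28 have nonzero weight after conditioning:
  (Y=0, Z=2, W=0, X=0) weight 1/63
  (Y=0, Z=2, W=0, X=2) weight 1/42
  (Y=0, Z=2, W=1, X=1) weight 1/63
  (Y=0, Z=2, W=2, X=0) weight 1/63
  (Y=0, Z=2, W=2, X=2) weight 1/42
  (Y=0, Z=3, W=0, X=1) weight 1/126
  (Y=0, Z=3, W=1, X=0) weight 2/189
  (Y=0, Z=3, W=1, X=2) weight 4/189
  (Y=0, Z=4, W=0, X=0) weight 1/63
  … 19 more
Group by Z:
  weight(Z=2) = 2/9
  weight(Z=3) = 1/9
  weight(Z=4) = 2/9
Total weight = 2/9 + 1/9 + 2/9 = 5/9
P(Z=2 | obs) = 2/9 / 5/9 = 2/5
P(Z=3 | obs) = 1/9 / 5/9 = 1/5
P(Z=4 | obs) = 2/9 / 5/9 = 2/5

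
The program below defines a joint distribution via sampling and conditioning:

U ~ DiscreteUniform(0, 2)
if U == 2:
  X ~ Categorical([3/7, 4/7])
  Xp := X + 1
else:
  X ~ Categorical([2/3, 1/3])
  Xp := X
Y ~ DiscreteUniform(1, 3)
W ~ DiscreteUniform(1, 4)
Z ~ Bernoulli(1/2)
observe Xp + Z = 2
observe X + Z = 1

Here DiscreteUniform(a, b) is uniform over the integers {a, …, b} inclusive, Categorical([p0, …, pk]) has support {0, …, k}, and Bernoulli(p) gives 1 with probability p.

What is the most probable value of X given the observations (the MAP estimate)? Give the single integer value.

argmax_v P(X = v | obs) = 1

Enumerate traces; 24 have nonzero weight after conditioning:
  (U=2, X=0, Y=1, W=1, Z=1) weight 1/168
  (U=2, X=0, Y=1, W=2, Z=1) weight 1/168
  (U=2, X=0, Y=1, W=3, Z=1) weight 1/168
  (U=2, X=0, Y=1, W=4, Z=1) weight 1/168
  (U=2, X=0, Y=2, W=1, Z=1) weight 1/168
  (U=2, X=0, Y=2, W=2, Z=1) weight 1/168
  (U=2, X=0, Y=2, W=3, Z=1) weight 1/168
  (U=2, X=0, Y=2, W=4, Z=1) weight 1/168
  (U=2, X=1, Y=1, W=1, Z=0) weight 1/126
  … 15 more
Group by X:
  weight(X=0) = 1/14
  weight(X=1) = 2/21
Total weight = 1/14 + 2/21 = 1/6
P(X=0 | obs) = 1/14 / 1/6 = 3/7
P(X=1 | obs) = 2/21 / 1/6 = 4/7
argmax = 1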